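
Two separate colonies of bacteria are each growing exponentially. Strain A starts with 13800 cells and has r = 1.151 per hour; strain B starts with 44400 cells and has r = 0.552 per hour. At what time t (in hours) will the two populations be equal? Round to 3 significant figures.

Set 13800·e^(1.151t) = 44400·e^(0.552t).
e^((1.151 − 0.552)t) = 44400/13800 → e^(0.599·t) = 3.2174.
0.599·t = ln(3.2174) = 1.1686, so t = 1.1686/0.599 = 1.9509.

1.95 hours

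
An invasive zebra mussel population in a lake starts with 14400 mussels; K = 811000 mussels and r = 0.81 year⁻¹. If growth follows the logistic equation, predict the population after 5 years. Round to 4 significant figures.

A = (K − N₀)/N₀ = (811000 − 14400)/14400 = 55.319.
N(t) = K/(1 + A·e^(−rt)) = 811000/(1 + 55.319×e^(−0.81×5)).
e^(−4.05) = 0.017422; denominator = 1 + 55.319×0.017422 = 1.9638.
N = 811000/1.9638 = 412976.

413000 mussels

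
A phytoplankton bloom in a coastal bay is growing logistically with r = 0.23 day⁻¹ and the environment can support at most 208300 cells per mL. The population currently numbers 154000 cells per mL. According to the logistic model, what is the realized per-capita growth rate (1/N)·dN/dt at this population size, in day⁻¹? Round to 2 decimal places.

(1/N)·dN/dt = r(1 − N/K) = 0.23 × (1 − 154000/208300).
= 0.23 × 0.26068 = 0.059957.

0.06 per day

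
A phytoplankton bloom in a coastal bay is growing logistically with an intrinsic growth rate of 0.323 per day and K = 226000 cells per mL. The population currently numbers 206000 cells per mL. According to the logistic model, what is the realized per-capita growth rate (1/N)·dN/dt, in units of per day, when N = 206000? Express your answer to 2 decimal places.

(1/N)·dN/dt = r(1 − N/K) = 0.323 × (1 − 206000/226000).
= 0.323 × 0.088496 = 0.028584.

0.03 per day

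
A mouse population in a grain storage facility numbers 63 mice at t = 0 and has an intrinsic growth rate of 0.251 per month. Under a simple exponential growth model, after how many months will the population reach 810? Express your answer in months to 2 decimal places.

10.17 months

Set N₀·e^(rt) = 810: e^(0.251·t) = 810/63 = 12.857.
0.251·t = ln(12.857) = 2.5539, so t = 2.5539/0.251 = 10.175.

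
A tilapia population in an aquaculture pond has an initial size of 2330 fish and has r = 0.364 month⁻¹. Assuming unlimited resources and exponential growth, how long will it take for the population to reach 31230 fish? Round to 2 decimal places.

Set N₀·e^(rt) = 31230: e^(0.364·t) = 31230/2330 = 13.403.
0.364·t = ln(13.403) = 2.5955, so t = 2.5955/0.364 = 7.1305.

7.13 months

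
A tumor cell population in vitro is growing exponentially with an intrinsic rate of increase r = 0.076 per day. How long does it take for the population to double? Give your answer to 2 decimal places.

9.12 days

Doubling time t_d = ln(2)/r = 0.6931/0.076 = 9.1204.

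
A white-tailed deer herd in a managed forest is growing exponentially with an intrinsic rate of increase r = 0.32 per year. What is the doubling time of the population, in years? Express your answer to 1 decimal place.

2.2 years

Doubling time t_d = ln(2)/r = 0.6931/0.32 = 2.1661.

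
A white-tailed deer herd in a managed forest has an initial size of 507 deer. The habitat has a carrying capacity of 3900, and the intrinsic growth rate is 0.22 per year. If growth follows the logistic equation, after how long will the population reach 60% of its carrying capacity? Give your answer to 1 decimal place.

10.5 years

A = (K − N₀)/N₀ = (3900 − 507)/507 = 6.6923.
Solve 3900/(1 + 6.6923·e^(−0.22t)) = 2340: 1 + 6.6923·e^(−0.22t) = 1.6667, so e^(−0.22t) = 0.0996169.
−0.22·t = ln(0.0996169) = -2.3064, so t = 2.3064/0.22 = 10.484.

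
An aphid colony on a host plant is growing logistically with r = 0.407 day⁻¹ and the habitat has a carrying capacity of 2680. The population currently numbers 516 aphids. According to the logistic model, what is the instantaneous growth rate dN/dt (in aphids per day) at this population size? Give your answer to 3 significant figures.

170 aphids per day

dN/dt = rN(1 − N/K) = 0.407 × 516 × (1 − 516/2680).
1 − 516/2680 = 0.80746; dN/dt = 0.407 × 516 × 0.80746 = 169.58.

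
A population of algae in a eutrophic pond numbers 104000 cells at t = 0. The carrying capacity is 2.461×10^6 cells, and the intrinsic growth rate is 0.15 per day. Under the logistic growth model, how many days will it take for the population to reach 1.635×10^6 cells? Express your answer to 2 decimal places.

A = (K − N₀)/N₀ = (2.461×10^6 − 104000)/104000 = 22.663.
Solve 2.461×10^6/(1 + 22.663·e^(−0.15t)) = 1.635×10^6: 1 + 22.663·e^(−0.15t) = 1.5052, so e^(−0.15t) = 0.0222913.
−0.15·t = ln(0.0222913) = -3.8036, so t = 3.8036/0.15 = 25.357.

25.36 days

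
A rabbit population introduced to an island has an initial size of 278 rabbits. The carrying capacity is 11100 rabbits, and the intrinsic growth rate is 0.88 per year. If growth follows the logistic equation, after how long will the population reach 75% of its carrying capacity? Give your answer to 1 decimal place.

A = (K − N₀)/N₀ = (11100 − 278)/278 = 38.928.
Solve 11100/(1 + 38.928·e^(−0.88t)) = 8325: 1 + 38.928·e^(−0.88t) = 1.3333, so e^(−0.88t) = 0.0085628.
−0.88·t = ln(0.0085628) = -4.7603, so t = 4.7603/0.88 = 5.4095.

5.4 years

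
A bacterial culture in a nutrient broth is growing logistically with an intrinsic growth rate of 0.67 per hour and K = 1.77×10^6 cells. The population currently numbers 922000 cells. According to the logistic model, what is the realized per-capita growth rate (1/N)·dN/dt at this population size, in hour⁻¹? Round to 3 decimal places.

(1/N)·dN/dt = r(1 − N/K) = 0.67 × (1 − 922000/1.77×10^6).
= 0.67 × 0.4791 = 0.32099.

0.321 per hour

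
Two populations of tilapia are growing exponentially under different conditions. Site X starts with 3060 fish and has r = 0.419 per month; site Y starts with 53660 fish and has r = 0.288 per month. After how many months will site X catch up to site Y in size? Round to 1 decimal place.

Set 3060·e^(0.419t) = 53660·e^(0.288t).
e^((0.419 − 0.288)t) = 53660/3060 → e^(0.131·t) = 17.536.
0.131·t = ln(17.536) = 2.8643, so t = 2.8643/0.131 = 21.865.

21.9 months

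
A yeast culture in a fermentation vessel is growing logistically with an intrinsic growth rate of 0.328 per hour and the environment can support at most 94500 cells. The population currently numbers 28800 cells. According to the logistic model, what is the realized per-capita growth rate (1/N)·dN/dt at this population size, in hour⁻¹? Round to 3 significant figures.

0.228 per hour

(1/N)·dN/dt = r(1 − N/K) = 0.328 × (1 − 28800/94500).
= 0.328 × 0.69524 = 0.22804.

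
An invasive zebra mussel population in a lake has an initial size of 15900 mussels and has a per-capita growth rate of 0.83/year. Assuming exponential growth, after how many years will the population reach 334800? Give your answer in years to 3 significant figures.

Set N₀·e^(rt) = 334800: e^(0.83·t) = 334800/15900 = 21.057.
0.83·t = ln(21.057) = 3.0472, so t = 3.0472/0.83 = 3.6713.

3.67 years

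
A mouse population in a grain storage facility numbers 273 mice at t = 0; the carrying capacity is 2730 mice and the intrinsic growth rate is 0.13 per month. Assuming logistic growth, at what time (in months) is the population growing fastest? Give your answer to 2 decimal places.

16.90 months

Logistic growth is fastest at N = K/2 = 1365.
A = (K − N₀)/N₀ = 9. Set K/(1 + A·e^(−rt)) = K/2 → A·e^(−rt) = 1.
e^(−0.13t) = 1/9 = 0.111111, so t = ln(9)/0.13 = 2.1972/0.13 = 16.902.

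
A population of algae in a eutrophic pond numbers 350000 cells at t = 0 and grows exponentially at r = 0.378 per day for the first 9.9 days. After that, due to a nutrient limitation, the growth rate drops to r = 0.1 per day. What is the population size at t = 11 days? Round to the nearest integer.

Phase 1: N(9.9) = 350000·e^(0.378×9.9) = 350000·e^3.742 = 1.476675×10^7.
Phase 2 runs for 11 − 9.9 = 1.1 days at r = 0.1.
N(11) = 1.476675×10^7·e^(0.1×1.1) = 1.476675×10^7·e^0.11 = 1.64838×10^7.

16483797 cells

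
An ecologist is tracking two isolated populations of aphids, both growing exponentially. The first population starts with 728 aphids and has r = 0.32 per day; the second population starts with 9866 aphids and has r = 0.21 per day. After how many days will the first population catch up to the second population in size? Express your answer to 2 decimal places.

Set 728·e^(0.32t) = 9866·e^(0.21t).
e^((0.32 − 0.21)t) = 9866/728 → e^(0.11·t) = 13.552.
0.11·t = ln(13.552) = 2.6065, so t = 2.6065/0.11 = 23.696.

23.70 days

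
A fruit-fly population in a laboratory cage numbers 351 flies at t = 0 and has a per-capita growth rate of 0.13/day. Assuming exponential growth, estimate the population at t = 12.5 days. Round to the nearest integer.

N(t) = N₀·e^(rt) = 351 × e^(0.13×12.5) = 351 × e^1.625.
e^1.625 ≈ 5.0784, so N ≈ 351 × 5.0784 = 1782.53.

1783 flies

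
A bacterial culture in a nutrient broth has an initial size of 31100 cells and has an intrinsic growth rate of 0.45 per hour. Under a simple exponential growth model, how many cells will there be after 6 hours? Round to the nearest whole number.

N(t) = N₀·e^(rt) = 31100 × e^(0.45×6) = 31100 × e^2.7.
e^2.7 ≈ 14.88, so N ≈ 31100 × 14.88 = 462760.

462760 cells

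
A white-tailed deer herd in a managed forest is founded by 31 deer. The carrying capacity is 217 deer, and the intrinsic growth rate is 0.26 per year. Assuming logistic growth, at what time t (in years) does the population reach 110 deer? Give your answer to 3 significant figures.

A = (K − N₀)/N₀ = (217 − 31)/31 = 6.
Solve 217/(1 + 6·e^(−0.26t)) = 110: 1 + 6·e^(−0.26t) = 1.9727, so e^(−0.26t) = 0.162121.
−0.26·t = ln(0.162121) = -1.8194, so t = 1.8194/0.26 = 6.9977.

7.00 years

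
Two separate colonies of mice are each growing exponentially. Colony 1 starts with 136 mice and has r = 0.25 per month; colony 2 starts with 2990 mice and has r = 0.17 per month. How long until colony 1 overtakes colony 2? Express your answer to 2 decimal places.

38.63 months

Set 136·e^(0.25t) = 2990·e^(0.17t).
e^((0.25 − 0.17)t) = 2990/136 → e^(0.08·t) = 21.985.
0.08·t = ln(21.985) = 3.0904, so t = 3.0904/0.08 = 38.63.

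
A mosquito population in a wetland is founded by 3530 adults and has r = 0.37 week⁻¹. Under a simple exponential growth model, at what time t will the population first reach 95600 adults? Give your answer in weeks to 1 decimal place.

8.9 weeks

Set N₀·e^(rt) = 95600: e^(0.37·t) = 95600/3530 = 27.082.
0.37·t = ln(27.082) = 3.2989, so t = 3.2989/0.37 = 8.9159.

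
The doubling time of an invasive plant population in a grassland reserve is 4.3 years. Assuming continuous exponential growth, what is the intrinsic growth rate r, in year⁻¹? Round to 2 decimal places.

0.16 per year

r = ln(2)/t_d = 0.6931/4.3 = 0.1612.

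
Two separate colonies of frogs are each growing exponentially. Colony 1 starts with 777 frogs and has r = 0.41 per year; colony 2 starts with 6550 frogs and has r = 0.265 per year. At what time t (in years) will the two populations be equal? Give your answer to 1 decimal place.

Set 777·e^(0.41t) = 6550·e^(0.265t).
e^((0.41 − 0.265)t) = 6550/777 → e^(0.145·t) = 8.4299.
0.145·t = ln(8.4299) = 2.1318, so t = 2.1318/0.145 = 14.702.

14.7 years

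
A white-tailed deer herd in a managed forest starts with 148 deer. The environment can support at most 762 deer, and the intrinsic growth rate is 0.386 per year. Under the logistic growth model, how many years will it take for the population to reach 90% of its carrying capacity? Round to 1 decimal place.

9.4 years

A = (K − N₀)/N₀ = (762 − 148)/148 = 4.1486.
Solve 762/(1 + 4.1486·e^(−0.386t)) = 685.8: 1 + 4.1486·e^(−0.386t) = 1.1111, so e^(−0.386t) = 0.0267825.
−0.386·t = ln(0.0267825) = -3.62, so t = 3.62/0.386 = 9.3783.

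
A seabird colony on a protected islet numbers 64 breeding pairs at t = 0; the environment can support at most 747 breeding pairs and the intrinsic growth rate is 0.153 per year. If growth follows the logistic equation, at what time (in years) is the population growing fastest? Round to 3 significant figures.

Logistic growth is fastest at N = K/2 = 373.5.
A = (K − N₀)/N₀ = 10.672. Set K/(1 + A·e^(−rt)) = K/2 → A·e^(−rt) = 1.
e^(−0.153t) = 1/10.672 = 0.0937042, so t = ln(10.672)/0.153 = 2.3676/0.153 = 15.475.

15.5 years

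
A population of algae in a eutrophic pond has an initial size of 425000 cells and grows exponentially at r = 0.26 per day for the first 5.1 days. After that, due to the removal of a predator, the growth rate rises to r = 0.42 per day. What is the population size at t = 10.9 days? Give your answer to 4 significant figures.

Phase 1: N(5.1) = 425000·e^(0.26×5.1) = 425000·e^1.326 = 1.600529×10^6.
Phase 2 runs for 10.9 − 5.1 = 5.8 days at r = 0.42.
N(10.9) = 1.600529×10^6·e^(0.42×5.8) = 1.600529×10^6·e^2.436 = 1.828962×10^7.

18290000 cells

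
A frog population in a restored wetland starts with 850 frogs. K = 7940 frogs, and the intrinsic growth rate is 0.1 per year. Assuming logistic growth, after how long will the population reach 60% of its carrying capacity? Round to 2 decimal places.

25.27 years

A = (K − N₀)/N₀ = (7940 − 850)/850 = 8.3412.
Solve 7940/(1 + 8.3412·e^(−0.1t)) = 4764: 1 + 8.3412·e^(−0.1t) = 1.6667, so e^(−0.1t) = 0.0799248.
−0.1·t = ln(0.0799248) = -2.5267, so t = 2.5267/0.1 = 25.267.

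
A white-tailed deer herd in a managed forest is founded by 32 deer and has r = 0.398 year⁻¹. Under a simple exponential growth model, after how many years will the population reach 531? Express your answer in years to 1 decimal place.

Set N₀·e^(rt) = 531: e^(0.398·t) = 531/32 = 16.594.
0.398·t = ln(16.594) = 2.809, so t = 2.809/0.398 = 7.0579.

7.1 years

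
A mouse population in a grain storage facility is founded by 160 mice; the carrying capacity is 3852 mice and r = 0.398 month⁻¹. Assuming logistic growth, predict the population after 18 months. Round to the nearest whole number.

A = (K − N₀)/N₀ = (3852 − 160)/160 = 23.075.
N(t) = K/(1 + A·e^(−rt)) = 3852/(1 + 23.075×e^(−0.398×18)).
e^(−7.164) = 0.00077395; denominator = 1 + 23.075×0.00077395 = 1.0179.
N = 3852/1.0179 = 3784.41.

3784 mice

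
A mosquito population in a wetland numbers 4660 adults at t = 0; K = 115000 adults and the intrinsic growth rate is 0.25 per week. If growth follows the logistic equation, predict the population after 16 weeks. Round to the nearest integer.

A = (K − N₀)/N₀ = (115000 − 4660)/4660 = 23.678.
N(t) = K/(1 + A·e^(−rt)) = 115000/(1 + 23.678×e^(−0.25×16)).
e^(−4) = 0.018316; denominator = 1 + 23.678×0.018316 = 1.4337.
N = 115000/1.4337 = 80213.2.

80213 adults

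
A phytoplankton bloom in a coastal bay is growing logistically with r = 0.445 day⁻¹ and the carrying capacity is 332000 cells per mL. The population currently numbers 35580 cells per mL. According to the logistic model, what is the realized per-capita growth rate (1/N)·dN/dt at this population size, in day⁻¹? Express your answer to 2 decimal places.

0.40 per day

(1/N)·dN/dt = r(1 − N/K) = 0.445 × (1 − 35580/332000).
= 0.445 × 0.89283 = 0.39731.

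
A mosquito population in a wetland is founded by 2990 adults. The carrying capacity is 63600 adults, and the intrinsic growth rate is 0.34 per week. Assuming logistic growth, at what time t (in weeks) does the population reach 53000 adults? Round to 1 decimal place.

13.6 weeks

A = (K − N₀)/N₀ = (63600 − 2990)/2990 = 20.271.
Solve 63600/(1 + 20.271·e^(−0.34t)) = 53000: 1 + 20.271·e^(−0.34t) = 1.2, so e^(−0.34t) = 0.00986636.
−0.34·t = ln(0.00986636) = -4.6186, so t = 4.6186/0.34 = 13.584.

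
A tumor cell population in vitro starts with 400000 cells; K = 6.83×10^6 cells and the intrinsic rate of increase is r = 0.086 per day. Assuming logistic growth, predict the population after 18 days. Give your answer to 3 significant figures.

A = (K − N₀)/N₀ = (6.83×10^6 − 400000)/400000 = 16.075.
N(t) = K/(1 + A·e^(−rt)) = 6.83×10^6/(1 + 16.075×e^(−0.086×18)).
e^(−1.548) = 0.21267; denominator = 1 + 16.075×0.21267 = 4.4187.
N = 6.83×10^6/4.4187 = 1.545698×10^6.

1550000 cells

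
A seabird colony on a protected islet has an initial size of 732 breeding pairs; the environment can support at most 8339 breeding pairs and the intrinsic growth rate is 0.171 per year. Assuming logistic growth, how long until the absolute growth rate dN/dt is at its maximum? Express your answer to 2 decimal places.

Logistic growth is fastest at N = K/2 = 4169.5.
A = (K − N₀)/N₀ = 10.392. Set K/(1 + A·e^(−rt)) = K/2 → A·e^(−rt) = 1.
e^(−0.171t) = 1/10.392 = 0.0962272, so t = ln(10.392)/0.171 = 2.341/0.171 = 13.69.

13.69 years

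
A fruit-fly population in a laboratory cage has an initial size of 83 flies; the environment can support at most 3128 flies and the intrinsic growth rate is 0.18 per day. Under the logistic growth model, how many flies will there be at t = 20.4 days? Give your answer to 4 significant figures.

1618 flies

A = (K − N₀)/N₀ = (3128 − 83)/83 = 36.687.
N(t) = K/(1 + A·e^(−rt)) = 3128/(1 + 36.687×e^(−0.18×20.4)).
e^(−3.672) = 0.025426; denominator = 1 + 36.687×0.025426 = 1.9328.
N = 3128/1.9328 = 1618.39.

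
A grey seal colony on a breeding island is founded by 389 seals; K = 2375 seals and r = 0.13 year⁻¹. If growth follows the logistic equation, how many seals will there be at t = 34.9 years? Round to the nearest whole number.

A = (K − N₀)/N₀ = (2375 − 389)/389 = 5.1054.
N(t) = K/(1 + A·e^(−rt)) = 2375/(1 + 5.1054×e^(−0.13×34.9)).
e^(−4.537) = 0.010705; denominator = 1 + 5.1054×0.010705 = 1.0547.
N = 2375/1.0547 = 2251.92.

2252 seals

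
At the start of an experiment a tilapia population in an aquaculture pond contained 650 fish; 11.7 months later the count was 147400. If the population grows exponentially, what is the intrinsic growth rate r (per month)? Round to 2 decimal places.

0.46 per month

From N(t) = N₀·e^(rt): e^(r·11.7) = 147400/650 = 226.77.
r·11.7 = ln(226.77) = 5.4239, so r = 5.4239/11.7 = 0.46358.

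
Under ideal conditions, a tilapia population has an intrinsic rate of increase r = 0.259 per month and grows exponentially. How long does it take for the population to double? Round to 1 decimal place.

2.7 months

Doubling time t_d = ln(2)/r = 0.6931/0.259 = 2.6762.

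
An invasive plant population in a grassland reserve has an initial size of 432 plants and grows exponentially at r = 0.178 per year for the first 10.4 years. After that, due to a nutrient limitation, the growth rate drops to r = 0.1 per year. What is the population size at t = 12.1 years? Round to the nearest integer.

3260 plants

Phase 1: N(10.4) = 432·e^(0.178×10.4) = 432·e^1.851 = 2750.74.
Phase 2 runs for 12.1 − 10.4 = 1.7 years at r = 0.1.
N(12.1) = 2750.74·e^(0.1×1.7) = 2750.74·e^0.17 = 3260.47.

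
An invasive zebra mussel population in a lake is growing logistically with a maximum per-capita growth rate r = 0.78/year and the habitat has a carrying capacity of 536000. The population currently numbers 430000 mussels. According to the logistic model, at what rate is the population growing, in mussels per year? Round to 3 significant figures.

66300 mussels per year

dN/dt = rN(1 − N/K) = 0.78 × 430000 × (1 − 430000/536000).
1 − 430000/536000 = 0.19776; dN/dt = 0.78 × 430000 × 0.19776 = 66329.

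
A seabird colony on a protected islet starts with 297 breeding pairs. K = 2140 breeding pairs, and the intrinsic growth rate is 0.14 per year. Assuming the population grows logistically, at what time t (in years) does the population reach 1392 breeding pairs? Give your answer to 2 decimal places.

17.48 years

A = (K − N₀)/N₀ = (2140 − 297)/297 = 6.2054.
Solve 2140/(1 + 6.2054·e^(−0.14t)) = 1392: 1 + 6.2054·e^(−0.14t) = 1.5374, so e^(−0.14t) = 0.0865951.
−0.14·t = ln(0.0865951) = -2.4465, so t = 2.4465/0.14 = 17.475.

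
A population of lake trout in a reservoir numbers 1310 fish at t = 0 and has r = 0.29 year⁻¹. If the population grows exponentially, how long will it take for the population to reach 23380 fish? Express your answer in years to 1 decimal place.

Set N₀·e^(rt) = 23380: e^(0.29·t) = 23380/1310 = 17.847.
0.29·t = ln(17.847) = 2.8819, so t = 2.8819/0.29 = 9.9374.

9.9 years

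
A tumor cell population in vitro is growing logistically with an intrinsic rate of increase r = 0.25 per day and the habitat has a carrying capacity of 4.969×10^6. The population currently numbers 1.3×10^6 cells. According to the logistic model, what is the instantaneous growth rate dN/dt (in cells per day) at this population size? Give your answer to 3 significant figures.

dN/dt = rN(1 − N/K) = 0.25 × 1.3×10^6 × (1 − 1.3×10^6/4.969×10^6).
1 − 1.3×10^6/4.969×10^6 = 0.73838; dN/dt = 0.25 × 1.3×10^6 × 0.73838 = 2.39973×10^5.

240000 cells per day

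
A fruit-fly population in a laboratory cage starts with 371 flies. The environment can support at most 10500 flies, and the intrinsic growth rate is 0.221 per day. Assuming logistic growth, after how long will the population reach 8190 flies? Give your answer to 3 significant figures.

20.7 days

A = (K − N₀)/N₀ = (10500 − 371)/371 = 27.302.
Solve 10500/(1 + 27.302·e^(−0.221t)) = 8190: 1 + 27.302·e^(−0.221t) = 1.2821, so e^(−0.221t) = 0.0103308.
−0.221·t = ln(0.0103308) = -4.5726, so t = 4.5726/0.221 = 20.691.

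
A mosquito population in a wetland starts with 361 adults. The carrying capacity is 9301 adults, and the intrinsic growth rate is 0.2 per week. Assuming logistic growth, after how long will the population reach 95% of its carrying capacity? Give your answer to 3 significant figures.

30.8 weeks

A = (K − N₀)/N₀ = (9301 − 361)/361 = 24.765.
Solve 9301/(1 + 24.765·e^(−0.2t)) = 8835.95: 1 + 24.765·e^(−0.2t) = 1.0526, so e^(−0.2t) = 0.00212528.
−0.2·t = ln(0.00212528) = -6.1539, so t = 6.1539/0.2 = 30.769.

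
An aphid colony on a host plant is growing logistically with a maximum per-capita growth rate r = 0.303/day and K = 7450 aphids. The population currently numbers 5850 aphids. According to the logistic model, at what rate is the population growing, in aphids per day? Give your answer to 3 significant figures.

381 aphids per day

dN/dt = rN(1 − N/K) = 0.303 × 5850 × (1 − 5850/7450).
1 − 5850/7450 = 0.21477; dN/dt = 0.303 × 5850 × 0.21477 = 380.68.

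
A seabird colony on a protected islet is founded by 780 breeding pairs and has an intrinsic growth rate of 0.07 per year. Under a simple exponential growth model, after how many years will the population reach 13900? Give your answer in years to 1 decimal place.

Set N₀·e^(rt) = 13900: e^(0.07·t) = 13900/780 = 17.821.
0.07·t = ln(17.821) = 2.8804, so t = 2.8804/0.07 = 41.148.

41.1 years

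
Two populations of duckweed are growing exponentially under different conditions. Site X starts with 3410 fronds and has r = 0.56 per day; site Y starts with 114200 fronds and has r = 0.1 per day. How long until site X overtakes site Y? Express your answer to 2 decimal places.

Set 3410·e^(0.56t) = 114200·e^(0.1t).
e^((0.56 − 0.1)t) = 114200/3410 → e^(0.46·t) = 33.49.
0.46·t = ln(33.49) = 3.5112, so t = 3.5112/0.46 = 7.6331.

7.63 days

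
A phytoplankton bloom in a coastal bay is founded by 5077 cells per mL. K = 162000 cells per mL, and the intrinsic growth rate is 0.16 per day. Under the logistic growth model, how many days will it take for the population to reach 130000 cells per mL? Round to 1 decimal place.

A = (K − N₀)/N₀ = (162000 − 5077)/5077 = 30.909.
Solve 162000/(1 + 30.909·e^(−0.16t)) = 130000: 1 + 30.909·e^(−0.16t) = 1.2462, so e^(−0.16t) = 0.00796393.
−0.16·t = ln(0.00796393) = -4.8328, so t = 4.8328/0.16 = 30.205.

30.2 days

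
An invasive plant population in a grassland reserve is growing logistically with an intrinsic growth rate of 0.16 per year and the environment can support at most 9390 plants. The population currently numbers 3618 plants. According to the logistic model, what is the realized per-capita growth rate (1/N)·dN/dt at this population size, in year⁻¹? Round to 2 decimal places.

0.10 per year

(1/N)·dN/dt = r(1 − N/K) = 0.16 × (1 − 3618/9390).
= 0.16 × 0.6147 = 0.098351.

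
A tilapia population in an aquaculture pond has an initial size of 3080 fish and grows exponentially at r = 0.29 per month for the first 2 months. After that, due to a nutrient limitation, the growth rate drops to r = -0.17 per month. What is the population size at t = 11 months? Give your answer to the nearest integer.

1191 fish

Phase 1: N(2) = 3080·e^(0.29×2) = 3080·e^0.58 = 5501.
Phase 2 runs for 11 − 2 = 9 months at r = -0.17.
N(11) = 5501·e^(-0.17×9) = 5501·e^-1.53 = 1191.16.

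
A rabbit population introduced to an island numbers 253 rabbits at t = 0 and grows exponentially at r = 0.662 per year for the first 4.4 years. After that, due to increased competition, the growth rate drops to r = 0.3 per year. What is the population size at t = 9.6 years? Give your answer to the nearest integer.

Phase 1: N(4.4) = 253·e^(0.662×4.4) = 253·e^2.913 = 4657.29.
Phase 2 runs for 9.6 − 4.4 = 5.2 years at r = 0.3.
N(9.6) = 4657.29·e^(0.3×5.2) = 4657.29·e^1.56 = 22163.2.

22163 rabbits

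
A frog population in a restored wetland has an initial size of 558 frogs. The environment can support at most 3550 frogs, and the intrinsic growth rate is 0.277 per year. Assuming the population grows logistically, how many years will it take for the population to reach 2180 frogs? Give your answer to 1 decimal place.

7.7 years

A = (K − N₀)/N₀ = (3550 − 558)/558 = 5.362.
Solve 3550/(1 + 5.362·e^(−0.277t)) = 2180: 1 + 5.362·e^(−0.277t) = 1.6284, so e^(−0.277t) = 0.117202.
−0.277·t = ln(0.117202) = -2.1439, so t = 2.1439/0.277 = 7.7395.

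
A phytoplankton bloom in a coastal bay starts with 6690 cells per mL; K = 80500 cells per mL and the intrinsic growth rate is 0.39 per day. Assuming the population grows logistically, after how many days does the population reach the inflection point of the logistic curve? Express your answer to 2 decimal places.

6.16 days

Logistic growth is fastest at N = K/2 = 40250.
A = (K − N₀)/N₀ = 11.033. Set K/(1 + A·e^(−rt)) = K/2 → A·e^(−rt) = 1.
e^(−0.39t) = 1/11.033 = 0.0906381, so t = ln(11.033)/0.39 = 2.4009/0.39 = 6.1561.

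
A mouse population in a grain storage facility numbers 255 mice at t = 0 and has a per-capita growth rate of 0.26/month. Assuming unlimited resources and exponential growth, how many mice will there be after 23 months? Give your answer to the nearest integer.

100837 mice

N(t) = N₀·e^(rt) = 255 × e^(0.26×23) = 255 × e^5.98.
e^5.98 ≈ 395.44, so N ≈ 255 × 395.44 = 100837.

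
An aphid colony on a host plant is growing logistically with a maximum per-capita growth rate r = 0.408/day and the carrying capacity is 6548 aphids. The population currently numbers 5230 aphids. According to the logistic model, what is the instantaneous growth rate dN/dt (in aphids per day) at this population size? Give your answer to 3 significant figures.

430 aphids per day

dN/dt = rN(1 − N/K) = 0.408 × 5230 × (1 − 5230/6548).
1 − 5230/6548 = 0.20128; dN/dt = 0.408 × 5230 × 0.20128 = 429.51.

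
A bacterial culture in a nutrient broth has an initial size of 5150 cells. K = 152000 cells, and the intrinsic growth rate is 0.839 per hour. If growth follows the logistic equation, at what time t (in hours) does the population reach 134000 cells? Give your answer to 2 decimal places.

6.39 hours

A = (K − N₀)/N₀ = (152000 − 5150)/5150 = 28.515.
Solve 152000/(1 + 28.515·e^(−0.839t)) = 134000: 1 + 28.515·e^(−0.839t) = 1.1343, so e^(−0.839t) = 0.00471087.
−0.839·t = ln(0.00471087) = -5.3579, so t = 5.3579/0.839 = 6.386.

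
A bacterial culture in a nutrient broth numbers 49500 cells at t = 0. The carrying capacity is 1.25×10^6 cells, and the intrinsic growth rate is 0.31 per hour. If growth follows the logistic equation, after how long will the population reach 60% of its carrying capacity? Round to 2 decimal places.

A = (K − N₀)/N₀ = (1.25×10^6 − 49500)/49500 = 24.253.
Solve 1.25×10^6/(1 + 24.253·e^(−0.31t)) = 750000: 1 + 24.253·e^(−0.31t) = 1.6667, so e^(−0.31t) = 0.0274885.
−0.31·t = ln(0.0274885) = -3.594, so t = 3.594/0.31 = 11.594.

11.59 hours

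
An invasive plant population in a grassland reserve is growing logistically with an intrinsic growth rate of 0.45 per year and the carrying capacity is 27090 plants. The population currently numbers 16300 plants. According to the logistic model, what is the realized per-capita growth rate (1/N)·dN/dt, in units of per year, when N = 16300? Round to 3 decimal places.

0.179 per year

(1/N)·dN/dt = r(1 − N/K) = 0.45 × (1 − 16300/27090).
= 0.45 × 0.3983 = 0.17924.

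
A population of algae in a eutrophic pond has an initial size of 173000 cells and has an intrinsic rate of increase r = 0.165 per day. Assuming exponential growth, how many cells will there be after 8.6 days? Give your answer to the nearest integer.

N(t) = N₀·e^(rt) = 173000 × e^(0.165×8.6) = 173000 × e^1.419.
e^1.419 ≈ 4.133, so N ≈ 173000 × 4.133 = 715006.

715006 cells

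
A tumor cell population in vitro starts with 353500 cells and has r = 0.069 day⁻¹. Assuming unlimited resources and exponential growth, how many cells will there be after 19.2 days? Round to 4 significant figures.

N(t) = N₀·e^(rt) = 353500 × e^(0.069×19.2) = 353500 × e^1.325.
e^1.325 ≈ 3.7614, so N ≈ 353500 × 3.7614 = 1.329667×10^6.

1330000 cells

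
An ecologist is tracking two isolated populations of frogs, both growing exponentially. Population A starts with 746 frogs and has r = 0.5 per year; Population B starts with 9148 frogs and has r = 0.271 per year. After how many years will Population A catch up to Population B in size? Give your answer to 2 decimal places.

10.95 years

Set 746·e^(0.5t) = 9148·e^(0.271t).
e^((0.5 − 0.271)t) = 9148/746 → e^(0.229·t) = 12.263.
0.229·t = ln(12.263) = 2.5066, so t = 2.5066/0.229 = 10.946.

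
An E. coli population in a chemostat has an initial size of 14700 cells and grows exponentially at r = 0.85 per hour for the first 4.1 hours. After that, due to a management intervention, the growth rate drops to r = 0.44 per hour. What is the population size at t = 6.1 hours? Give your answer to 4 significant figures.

1156000 cells

Phase 1: N(4.1) = 14700·e^(0.85×4.1) = 14700·e^3.485 = 479550.
Phase 2 runs for 6.1 − 4.1 = 2 hours at r = 0.44.
N(6.1) = 479550·e^(0.44×2) = 479550·e^0.88 = 1.156146×10^6.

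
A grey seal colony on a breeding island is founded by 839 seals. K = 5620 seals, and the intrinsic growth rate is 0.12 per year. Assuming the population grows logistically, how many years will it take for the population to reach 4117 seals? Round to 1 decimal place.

22.9 years

A = (K − N₀)/N₀ = (5620 − 839)/839 = 5.6985.
Solve 5620/(1 + 5.6985·e^(−0.12t)) = 4117: 1 + 5.6985·e^(−0.12t) = 1.3651, so e^(−0.12t) = 0.0640651.
−0.12·t = ln(0.0640651) = -2.7479, so t = 2.7479/0.12 = 22.899.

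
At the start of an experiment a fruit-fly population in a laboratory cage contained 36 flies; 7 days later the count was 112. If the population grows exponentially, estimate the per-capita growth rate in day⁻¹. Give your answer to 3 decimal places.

0.162 per day

From N(t) = N₀·e^(rt): e^(r·7) = 112/36 = 3.1111.
r·7 = ln(3.1111) = 1.135, so r = 1.135/7 = 0.16214.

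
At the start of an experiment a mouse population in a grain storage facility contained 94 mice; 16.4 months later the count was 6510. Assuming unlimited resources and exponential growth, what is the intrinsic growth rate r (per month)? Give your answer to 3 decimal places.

0.258 per month

From N(t) = N₀·e^(rt): e^(r·16.4) = 6510/94 = 69.255.
r·16.4 = ln(69.255) = 4.2378, so r = 4.2378/16.4 = 0.2584.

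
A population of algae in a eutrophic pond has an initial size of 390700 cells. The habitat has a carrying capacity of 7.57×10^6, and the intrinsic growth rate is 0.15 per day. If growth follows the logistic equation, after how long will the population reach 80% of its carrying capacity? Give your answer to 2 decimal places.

A = (K − N₀)/N₀ = (7.57×10^6 − 390700)/390700 = 18.375.
Solve 7.57×10^6/(1 + 18.375·e^(−0.15t)) = 6.056×10^6: 1 + 18.375·e^(−0.15t) = 1.25, so e^(−0.15t) = 0.0136051.
−0.15·t = ln(0.0136051) = -4.2973, so t = 4.2973/0.15 = 28.649.

28.65 days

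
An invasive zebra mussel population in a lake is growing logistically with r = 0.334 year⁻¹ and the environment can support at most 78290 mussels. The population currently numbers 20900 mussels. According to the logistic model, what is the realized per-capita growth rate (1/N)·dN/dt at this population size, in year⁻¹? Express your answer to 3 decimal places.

0.245 per year

(1/N)·dN/dt = r(1 − N/K) = 0.334 × (1 − 20900/78290).
= 0.334 × 0.73304 = 0.24484.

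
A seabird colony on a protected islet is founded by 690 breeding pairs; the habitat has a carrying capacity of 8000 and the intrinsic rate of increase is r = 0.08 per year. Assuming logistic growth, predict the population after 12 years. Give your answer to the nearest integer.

A = (K − N₀)/N₀ = (8000 − 690)/690 = 10.594.
N(t) = K/(1 + A·e^(−rt)) = 8000/(1 + 10.594×e^(−0.08×12)).
e^(−0.96) = 0.38289; denominator = 1 + 10.594×0.38289 = 5.0564.
N = 8000/5.0564 = 1582.14.

1582 breeding pairs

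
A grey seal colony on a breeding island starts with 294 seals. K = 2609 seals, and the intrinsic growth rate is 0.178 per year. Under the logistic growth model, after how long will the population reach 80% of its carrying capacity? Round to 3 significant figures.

19.4 years

A = (K − N₀)/N₀ = (2609 − 294)/294 = 7.8741.
Solve 2609/(1 + 7.8741·e^(−0.178t)) = 2087.2: 1 + 7.8741·e^(−0.178t) = 1.25, so e^(−0.178t) = 0.0317495.
−0.178·t = ln(0.0317495) = -3.4499, so t = 3.4499/0.178 = 19.381.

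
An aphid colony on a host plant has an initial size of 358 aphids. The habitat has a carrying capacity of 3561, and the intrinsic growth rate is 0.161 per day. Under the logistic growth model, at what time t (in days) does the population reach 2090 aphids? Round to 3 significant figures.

15.8 days

A = (K − N₀)/N₀ = (3561 − 358)/358 = 8.9469.
Solve 3561/(1 + 8.9469·e^(−0.161t)) = 2090: 1 + 8.9469·e^(−0.161t) = 1.7038, so e^(−0.161t) = 0.078667.
−0.161·t = ln(0.078667) = -2.5425, so t = 2.5425/0.161 = 15.792.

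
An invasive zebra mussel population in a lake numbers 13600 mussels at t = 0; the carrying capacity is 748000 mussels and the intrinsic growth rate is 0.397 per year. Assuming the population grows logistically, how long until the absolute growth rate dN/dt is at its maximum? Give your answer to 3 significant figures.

Logistic growth is fastest at N = K/2 = 374000.
A = (K − N₀)/N₀ = 54. Set K/(1 + A·e^(−rt)) = K/2 → A·e^(−rt) = 1.
e^(−0.397t) = 1/54 = 0.0185185, so t = ln(54)/0.397 = 3.989/0.397 = 10.048.

10.0 years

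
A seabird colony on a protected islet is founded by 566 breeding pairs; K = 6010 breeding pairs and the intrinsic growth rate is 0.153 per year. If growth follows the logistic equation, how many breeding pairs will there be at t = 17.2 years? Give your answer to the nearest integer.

3552 breeding pairs

A = (K − N₀)/N₀ = (6010 − 566)/566 = 9.6184.
N(t) = K/(1 + A·e^(−rt)) = 6010/(1 + 9.6184×e^(−0.153×17.2)).
e^(−2.632) = 0.071963; denominator = 1 + 9.6184×0.071963 = 1.6922.
N = 6010/1.6922 = 3551.65.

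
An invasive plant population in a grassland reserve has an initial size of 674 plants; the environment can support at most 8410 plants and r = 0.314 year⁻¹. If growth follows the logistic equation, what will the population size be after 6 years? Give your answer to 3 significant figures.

A = (K − N₀)/N₀ = (8410 − 674)/674 = 11.478.
N(t) = K/(1 + A·e^(−rt)) = 8410/(1 + 11.478×e^(−0.314×6)).
e^(−1.884) = 0.15198; denominator = 1 + 11.478×0.15198 = 2.7444.
N = 8410/2.7444 = 3064.42.

3060 plants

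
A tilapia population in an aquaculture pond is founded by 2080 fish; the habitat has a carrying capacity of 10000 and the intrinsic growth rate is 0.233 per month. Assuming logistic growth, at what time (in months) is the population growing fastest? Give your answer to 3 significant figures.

5.74 months

Logistic growth is fastest at N = K/2 = 5000.
A = (K − N₀)/N₀ = 3.8077. Set K/(1 + A·e^(−rt)) = K/2 → A·e^(−rt) = 1.
e^(−0.233t) = 1/3.8077 = 0.262626, so t = ln(3.8077)/0.233 = 1.337/0.233 = 5.7383.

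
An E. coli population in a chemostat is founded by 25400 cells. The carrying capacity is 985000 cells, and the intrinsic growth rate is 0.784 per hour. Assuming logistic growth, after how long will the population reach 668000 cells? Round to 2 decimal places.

5.58 hours

A = (K − N₀)/N₀ = (985000 − 25400)/25400 = 37.78.
Solve 985000/(1 + 37.78·e^(−0.784t)) = 668000: 1 + 37.78·e^(−0.784t) = 1.4746, so e^(−0.784t) = 0.0125611.
−0.784·t = ln(0.0125611) = -4.3772, so t = 4.3772/0.784 = 5.5831.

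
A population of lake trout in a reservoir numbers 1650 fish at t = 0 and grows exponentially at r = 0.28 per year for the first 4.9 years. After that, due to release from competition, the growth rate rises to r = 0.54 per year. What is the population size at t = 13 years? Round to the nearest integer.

516345 fish

Phase 1: N(4.9) = 1650·e^(0.28×4.9) = 1650·e^1.372 = 6506.33.
Phase 2 runs for 13 − 4.9 = 8.1 years at r = 0.54.
N(13) = 6506.33·e^(0.54×8.1) = 6506.33·e^4.374 = 516345.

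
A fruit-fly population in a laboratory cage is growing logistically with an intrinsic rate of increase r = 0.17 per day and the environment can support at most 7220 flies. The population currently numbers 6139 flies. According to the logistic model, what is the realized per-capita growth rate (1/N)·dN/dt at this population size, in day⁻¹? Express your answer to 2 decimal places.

(1/N)·dN/dt = r(1 − N/K) = 0.17 × (1 − 6139/7220).
= 0.17 × 0.14972 = 0.025453.

0.03 per day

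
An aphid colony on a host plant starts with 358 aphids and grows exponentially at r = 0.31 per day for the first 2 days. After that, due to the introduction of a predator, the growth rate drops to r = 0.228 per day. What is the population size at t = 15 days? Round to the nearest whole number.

12894 aphids

Phase 1: N(2) = 358·e^(0.31×2) = 358·e^0.62 = 665.496.
Phase 2 runs for 15 − 2 = 13 days at r = 0.228.
N(15) = 665.496·e^(0.228×13) = 665.496·e^2.964 = 12894.2.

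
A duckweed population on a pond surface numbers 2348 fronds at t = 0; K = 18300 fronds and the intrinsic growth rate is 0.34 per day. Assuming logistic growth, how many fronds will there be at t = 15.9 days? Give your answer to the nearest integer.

17758 fronds

A = (K − N₀)/N₀ = (18300 − 2348)/2348 = 6.7939.
N(t) = K/(1 + A·e^(−rt)) = 18300/(1 + 6.7939×e^(−0.34×15.9)).
e^(−5.406) = 0.0044896; denominator = 1 + 6.7939×0.0044896 = 1.0305.
N = 18300/1.0305 = 17758.3.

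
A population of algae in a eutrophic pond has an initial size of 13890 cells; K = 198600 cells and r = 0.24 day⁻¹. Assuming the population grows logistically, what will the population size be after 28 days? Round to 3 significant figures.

195000 cells

A = (K − N₀)/N₀ = (198600 − 13890)/13890 = 13.298.
N(t) = K/(1 + A·e^(−rt)) = 198600/(1 + 13.298×e^(−0.24×28)).
e^(−6.72) = 0.0012065; denominator = 1 + 13.298×0.0012065 = 1.016.
N = 198600/1.016 = 195464.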